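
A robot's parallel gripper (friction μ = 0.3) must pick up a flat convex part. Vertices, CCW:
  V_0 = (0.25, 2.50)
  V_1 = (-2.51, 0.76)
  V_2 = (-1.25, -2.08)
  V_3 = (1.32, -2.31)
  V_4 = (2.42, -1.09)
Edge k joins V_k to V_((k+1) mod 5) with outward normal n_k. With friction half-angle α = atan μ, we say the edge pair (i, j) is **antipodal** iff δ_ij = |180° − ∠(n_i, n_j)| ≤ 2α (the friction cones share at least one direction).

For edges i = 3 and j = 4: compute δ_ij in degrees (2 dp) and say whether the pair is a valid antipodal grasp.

α = atan 0.3 = 16.70°;  2α = 33.40°
edge 3: e_3 = (+1.10, +1.22);  n_3 = (+0.7427, -0.6696)
edge 4: e_4 = (-2.17, +3.59);  n_4 = (+0.8558, +0.5173)
∠(n_3, n_4) = 73.19°
δ = |180° − 73.19°| = 106.81°
106.81° > 2α = 33.40°  →  invalid

δ = 106.81°, invalid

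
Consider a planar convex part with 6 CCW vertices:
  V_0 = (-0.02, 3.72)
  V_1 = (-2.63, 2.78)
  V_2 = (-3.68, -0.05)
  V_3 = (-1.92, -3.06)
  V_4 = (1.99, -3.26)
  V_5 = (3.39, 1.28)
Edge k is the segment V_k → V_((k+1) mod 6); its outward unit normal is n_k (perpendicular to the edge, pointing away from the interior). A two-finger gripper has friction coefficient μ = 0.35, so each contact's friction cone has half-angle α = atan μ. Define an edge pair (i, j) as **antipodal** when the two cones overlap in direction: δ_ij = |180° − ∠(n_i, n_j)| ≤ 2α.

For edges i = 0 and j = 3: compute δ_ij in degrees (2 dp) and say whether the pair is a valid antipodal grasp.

α = atan 0.35 = 19.29°;  2α = 38.58°
edge 0: e_0 = (-2.61, -0.94);  n_0 = (-0.3388, +0.9408)
edge 3: e_3 = (+3.91, -0.20);  n_3 = (-0.0511, -0.9987)
∠(n_0, n_3) = 157.27°
δ = |180° − 157.27°| = 22.73°
22.73° ≤ 2α = 38.58°  →  valid

δ = 22.73°, valid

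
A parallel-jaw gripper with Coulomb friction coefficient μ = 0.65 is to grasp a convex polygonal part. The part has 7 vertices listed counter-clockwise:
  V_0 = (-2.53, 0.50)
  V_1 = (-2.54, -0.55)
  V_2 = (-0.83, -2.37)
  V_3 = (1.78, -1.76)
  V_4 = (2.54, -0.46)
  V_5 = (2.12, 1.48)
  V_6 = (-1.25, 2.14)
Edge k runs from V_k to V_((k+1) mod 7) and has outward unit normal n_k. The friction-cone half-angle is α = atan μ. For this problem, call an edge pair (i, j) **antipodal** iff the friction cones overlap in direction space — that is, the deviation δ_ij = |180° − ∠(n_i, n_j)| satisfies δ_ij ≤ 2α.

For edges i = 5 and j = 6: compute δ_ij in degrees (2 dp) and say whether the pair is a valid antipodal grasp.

δ = 116.89°, invalid

α = atan 0.65 = 33.02°;  2α = 66.05°
edge 5: e_5 = (-3.37, +0.66);  n_5 = (+0.1922, +0.9814)
edge 6: e_6 = (-1.28, -1.64);  n_6 = (-0.7883, +0.6153)
∠(n_5, n_6) = 63.11°
δ = |180° − 63.11°| = 116.89°
116.89° > 2α = 66.05°  →  invalid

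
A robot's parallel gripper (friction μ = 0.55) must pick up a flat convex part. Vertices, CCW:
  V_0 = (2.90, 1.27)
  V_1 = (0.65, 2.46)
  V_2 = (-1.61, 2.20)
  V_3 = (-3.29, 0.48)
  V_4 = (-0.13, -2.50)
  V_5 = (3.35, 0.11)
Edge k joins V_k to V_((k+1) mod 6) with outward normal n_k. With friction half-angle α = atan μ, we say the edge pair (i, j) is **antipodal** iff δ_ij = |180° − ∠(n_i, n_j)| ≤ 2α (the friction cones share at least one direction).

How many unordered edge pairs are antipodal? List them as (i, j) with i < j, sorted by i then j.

count = 5; pairs: (0,3), (1,3), (1,4), (2,4), (3,5)

α = atan 0.55 = 28.81°;  2α = 57.62°
n_0 = (+0.4675, +0.8840)
n_1 = (-0.1143, +0.9934)
n_2 = (-0.7154, +0.6987)
n_3 = (-0.6861, -0.7275)
n_4 = (+0.6000, -0.8000)
n_5 = (+0.9323, +0.3617)
  (0,1): δ = 145.56°  ·
  (0,2): δ = 106.45°  ·
  (0,3): δ = 15.45°  ✓
  (0,4): δ = 64.74°  ·
  (0,5): δ = 139.08°  ·
  (1,2): δ = 140.89°  ·
  (1,3): δ = 49.88°  ✓
  (1,4): δ = 30.31°  ✓
  (1,5): δ = 104.64°  ·
  (2,3): δ = 88.99°  ·
  (2,4): δ = 8.80°  ✓
  (2,5): δ = 65.53°  ·
  (3,4): δ = 99.81°  ·
  (3,5): δ = 25.48°  ✓
  (4,5): δ = 105.67°  ·
antipodal pairs: 5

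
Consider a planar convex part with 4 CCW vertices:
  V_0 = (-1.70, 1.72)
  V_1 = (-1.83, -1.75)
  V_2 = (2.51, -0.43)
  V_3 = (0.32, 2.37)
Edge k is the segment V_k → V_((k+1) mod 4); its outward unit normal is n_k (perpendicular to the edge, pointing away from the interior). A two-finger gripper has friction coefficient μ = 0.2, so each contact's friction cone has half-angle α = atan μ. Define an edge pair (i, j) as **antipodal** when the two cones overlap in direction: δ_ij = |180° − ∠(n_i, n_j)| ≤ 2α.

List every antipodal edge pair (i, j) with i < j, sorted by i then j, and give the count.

α = atan 0.2 = 11.31°;  2α = 22.62°
n_0 = (-0.9993, +0.0374)
n_1 = (+0.2910, -0.9567)
n_2 = (+0.7877, +0.6161)
n_3 = (-0.3063, +0.9519)
  (0,1): δ = 70.94°  ·
  (0,2): δ = 40.18°  ·
  (0,3): δ = 109.98°  ·
  (1,2): δ = 68.89°  ·
  (1,3): δ = 0.92°  ✓
  (2,3): δ = 110.19°  ·
antipodal pairs: 1

count = 1; pairs: (1,3)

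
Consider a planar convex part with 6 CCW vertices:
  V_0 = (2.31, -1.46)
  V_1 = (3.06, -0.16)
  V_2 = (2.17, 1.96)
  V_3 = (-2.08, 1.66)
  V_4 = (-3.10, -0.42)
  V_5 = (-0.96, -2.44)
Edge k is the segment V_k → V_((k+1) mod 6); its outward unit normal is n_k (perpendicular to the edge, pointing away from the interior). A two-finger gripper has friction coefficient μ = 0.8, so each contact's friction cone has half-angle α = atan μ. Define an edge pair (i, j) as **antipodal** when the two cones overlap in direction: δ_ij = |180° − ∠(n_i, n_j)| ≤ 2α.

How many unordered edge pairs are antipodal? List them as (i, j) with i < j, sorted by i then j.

α = atan 0.8 = 38.66°;  2α = 77.32°
n_0 = (+0.8662, -0.4997)
n_1 = (+0.9220, +0.3871)
n_2 = (-0.0704, +0.9975)
n_3 = (-0.8979, +0.4403)
n_4 = (-0.6864, -0.7272)
n_5 = (+0.2871, -0.9579)
  (0,1): δ = 127.25°  ·
  (0,2): δ = 55.98°  ✓
  (0,3): δ = 3.86°  ✓
  (0,4): δ = 76.63°  ✓
  (0,5): δ = 136.66°  ·
  (1,2): δ = 108.74°  ·
  (1,3): δ = 48.90°  ✓
  (1,4): δ = 23.88°  ✓
  (1,5): δ = 83.91°  ·
  (2,3): δ = 120.16°  ·
  (2,4): δ = 47.39°  ✓
  (2,5): δ = 12.65°  ✓
  (3,4): δ = 107.23°  ·
  (3,5): δ = 47.19°  ✓
  (4,5): δ = 119.97°  ·
antipodal pairs: 8

count = 8; pairs: (0,2), (0,3), (0,4), (1,3), (1,4), (2,4), (2,5), (3,5)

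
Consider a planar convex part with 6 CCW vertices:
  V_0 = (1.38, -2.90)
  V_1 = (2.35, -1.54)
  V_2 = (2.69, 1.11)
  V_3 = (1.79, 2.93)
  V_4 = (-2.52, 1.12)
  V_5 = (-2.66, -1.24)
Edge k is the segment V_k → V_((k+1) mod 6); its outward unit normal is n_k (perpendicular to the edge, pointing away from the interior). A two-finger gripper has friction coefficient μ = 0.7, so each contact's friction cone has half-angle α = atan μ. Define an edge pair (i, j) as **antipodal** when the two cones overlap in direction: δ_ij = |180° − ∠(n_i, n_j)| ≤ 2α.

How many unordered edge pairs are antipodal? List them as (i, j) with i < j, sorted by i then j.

count = 7; pairs: (0,3), (0,4), (1,3), (1,4), (2,4), (2,5), (3,5)

α = atan 0.7 = 34.99°;  2α = 69.98°
n_0 = (+0.8141, -0.5807)
n_1 = (+0.9919, -0.1273)
n_2 = (+0.8964, +0.4433)
n_3 = (-0.3872, +0.9220)
n_4 = (-0.9982, +0.0592)
n_5 = (-0.3801, -0.9250)
  (0,1): δ = 151.81°  ·
  (0,2): δ = 118.19°  ·
  (0,3): δ = 31.72°  ✓
  (0,4): δ = 32.10°  ✓
  (0,5): δ = 103.16°  ·
  (1,2): δ = 146.38°  ·
  (1,3): δ = 59.91°  ✓
  (1,4): δ = 3.92°  ✓
  (1,5): δ = 74.97°  ·
  (2,3): δ = 93.53°  ·
  (2,4): δ = 29.71°  ✓
  (2,5): δ = 41.35°  ✓
  (3,4): δ = 116.18°  ·
  (3,5): δ = 45.12°  ✓
  (4,5): δ = 108.94°  ·
antipodal pairs: 7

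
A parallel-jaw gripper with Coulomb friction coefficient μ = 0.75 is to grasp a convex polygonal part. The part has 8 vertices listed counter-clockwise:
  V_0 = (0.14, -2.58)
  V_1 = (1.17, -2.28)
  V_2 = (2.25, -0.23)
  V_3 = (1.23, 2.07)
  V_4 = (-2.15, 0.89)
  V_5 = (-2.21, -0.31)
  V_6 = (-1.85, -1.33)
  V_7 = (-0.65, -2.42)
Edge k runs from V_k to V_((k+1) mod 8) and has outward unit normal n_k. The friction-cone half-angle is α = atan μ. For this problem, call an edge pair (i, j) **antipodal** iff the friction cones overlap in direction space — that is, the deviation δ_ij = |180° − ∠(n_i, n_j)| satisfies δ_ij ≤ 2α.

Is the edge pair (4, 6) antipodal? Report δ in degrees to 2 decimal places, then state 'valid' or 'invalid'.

δ = 129.39°, invalid

α = atan 0.75 = 36.87°;  2α = 73.74°
edge 4: e_4 = (-0.06, -1.20);  n_4 = (-0.9988, +0.0499)
edge 6: e_6 = (+1.20, -1.09);  n_6 = (-0.6724, -0.7402)
∠(n_4, n_6) = 50.61°
δ = |180° − 50.61°| = 129.39°
129.39° > 2α = 73.74°  →  invalid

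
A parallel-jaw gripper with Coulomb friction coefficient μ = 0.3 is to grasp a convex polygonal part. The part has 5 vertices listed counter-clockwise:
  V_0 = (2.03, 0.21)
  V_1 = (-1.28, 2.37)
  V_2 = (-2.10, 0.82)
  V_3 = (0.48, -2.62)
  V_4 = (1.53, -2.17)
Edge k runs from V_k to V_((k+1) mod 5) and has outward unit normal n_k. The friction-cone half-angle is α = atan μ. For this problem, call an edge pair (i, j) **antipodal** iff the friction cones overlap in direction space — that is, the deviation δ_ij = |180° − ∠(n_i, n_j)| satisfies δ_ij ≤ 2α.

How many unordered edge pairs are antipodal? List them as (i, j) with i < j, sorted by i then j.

α = atan 0.3 = 16.70°;  2α = 33.40°
n_0 = (+0.5465, +0.8375)
n_1 = (-0.8839, +0.4676)
n_2 = (-0.8000, -0.6000)
n_3 = (+0.3939, -0.9191)
n_4 = (+0.9786, -0.2056)
  (0,1): δ = 84.75°  ·
  (0,2): δ = 20.00°  ✓
  (0,3): δ = 56.33°  ·
  (0,4): δ = 111.26°  ·
  (1,2): δ = 115.25°  ·
  (1,3): δ = 38.92°  ·
  (1,4): δ = 16.02°  ✓
  (2,3): δ = 103.67°  ·
  (2,4): δ = 48.73°  ·
  (3,4): δ = 125.06°  ·
antipodal pairs: 2

count = 2; pairs: (0,2), (1,4)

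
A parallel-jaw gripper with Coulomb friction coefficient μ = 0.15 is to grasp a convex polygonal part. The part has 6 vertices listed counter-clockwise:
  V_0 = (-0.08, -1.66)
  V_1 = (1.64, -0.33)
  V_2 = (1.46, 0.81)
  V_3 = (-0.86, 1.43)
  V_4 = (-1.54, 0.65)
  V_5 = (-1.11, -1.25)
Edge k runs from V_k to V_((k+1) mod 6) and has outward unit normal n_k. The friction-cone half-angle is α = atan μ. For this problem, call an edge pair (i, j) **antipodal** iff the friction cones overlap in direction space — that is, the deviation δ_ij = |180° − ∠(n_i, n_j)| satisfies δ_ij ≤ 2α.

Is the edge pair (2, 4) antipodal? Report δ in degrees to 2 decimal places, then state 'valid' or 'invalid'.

δ = 62.29°, invalid

α = atan 0.15 = 8.53°;  2α = 17.06°
edge 2: e_2 = (-2.32, +0.62);  n_2 = (+0.2582, +0.9661)
edge 4: e_4 = (+0.43, -1.90);  n_4 = (-0.9753, -0.2207)
∠(n_2, n_4) = 117.71°
δ = |180° − 117.71°| = 62.29°
62.29° > 2α = 17.06°  →  invalid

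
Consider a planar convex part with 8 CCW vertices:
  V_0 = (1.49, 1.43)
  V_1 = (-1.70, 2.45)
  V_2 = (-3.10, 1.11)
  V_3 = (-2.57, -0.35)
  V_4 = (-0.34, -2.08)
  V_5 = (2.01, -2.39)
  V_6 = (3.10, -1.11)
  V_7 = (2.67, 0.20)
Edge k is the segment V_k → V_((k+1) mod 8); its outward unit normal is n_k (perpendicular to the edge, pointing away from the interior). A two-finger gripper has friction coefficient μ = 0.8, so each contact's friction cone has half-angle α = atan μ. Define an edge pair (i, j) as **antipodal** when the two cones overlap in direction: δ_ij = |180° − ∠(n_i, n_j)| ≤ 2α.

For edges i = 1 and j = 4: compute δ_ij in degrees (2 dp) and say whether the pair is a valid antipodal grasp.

α = atan 0.8 = 38.66°;  2α = 77.32°
edge 1: e_1 = (-1.40, -1.34);  n_1 = (-0.6915, +0.7224)
edge 4: e_4 = (+2.35, -0.31);  n_4 = (-0.1308, -0.9914)
∠(n_1, n_4) = 128.74°
δ = |180° − 128.74°| = 51.26°
51.26° ≤ 2α = 77.32°  →  valid

δ = 51.26°, valid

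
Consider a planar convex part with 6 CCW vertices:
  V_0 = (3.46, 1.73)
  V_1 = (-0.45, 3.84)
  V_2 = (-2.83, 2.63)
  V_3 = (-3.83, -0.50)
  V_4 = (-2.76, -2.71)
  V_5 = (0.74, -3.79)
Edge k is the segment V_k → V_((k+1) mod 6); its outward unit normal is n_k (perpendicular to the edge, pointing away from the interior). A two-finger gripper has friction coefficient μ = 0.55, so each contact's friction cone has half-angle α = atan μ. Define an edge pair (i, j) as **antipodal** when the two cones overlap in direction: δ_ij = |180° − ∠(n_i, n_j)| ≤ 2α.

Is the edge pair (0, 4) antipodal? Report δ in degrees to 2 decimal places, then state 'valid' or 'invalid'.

α = atan 0.55 = 28.81°;  2α = 57.62°
edge 0: e_0 = (-3.91, +2.11);  n_0 = (+0.4749, +0.8800)
edge 4: e_4 = (+3.50, -1.08);  n_4 = (-0.2949, -0.9555)
∠(n_0, n_4) = 168.80°
δ = |180° − 168.80°| = 11.20°
11.20° ≤ 2α = 57.62°  →  valid

δ = 11.20°, valid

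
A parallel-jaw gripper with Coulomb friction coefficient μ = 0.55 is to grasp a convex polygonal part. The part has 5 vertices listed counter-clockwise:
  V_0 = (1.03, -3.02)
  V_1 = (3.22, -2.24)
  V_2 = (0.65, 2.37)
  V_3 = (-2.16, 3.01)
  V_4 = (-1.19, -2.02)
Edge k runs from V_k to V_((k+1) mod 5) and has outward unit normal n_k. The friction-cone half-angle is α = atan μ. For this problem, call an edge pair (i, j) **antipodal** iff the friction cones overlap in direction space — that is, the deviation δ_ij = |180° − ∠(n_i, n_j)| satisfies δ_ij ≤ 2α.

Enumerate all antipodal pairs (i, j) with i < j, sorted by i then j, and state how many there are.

count = 4; pairs: (0,2), (1,3), (1,4), (2,4)

α = atan 0.55 = 28.81°;  2α = 57.62°
n_0 = (+0.3355, -0.9420)
n_1 = (+0.8734, +0.4869)
n_2 = (+0.2221, +0.9750)
n_3 = (-0.9819, -0.1894)
n_4 = (-0.4107, -0.9118)
  (0,1): δ = 80.47°  ·
  (0,2): δ = 32.43°  ✓
  (0,3): δ = 81.31°  ·
  (0,4): δ = 136.15°  ·
  (1,2): δ = 131.97°  ·
  (1,3): δ = 18.22°  ✓
  (1,4): δ = 36.61°  ✓
  (2,3): δ = 66.25°  ·
  (2,4): δ = 11.42°  ✓
  (3,4): δ = 125.16°  ·
antipodal pairs: 4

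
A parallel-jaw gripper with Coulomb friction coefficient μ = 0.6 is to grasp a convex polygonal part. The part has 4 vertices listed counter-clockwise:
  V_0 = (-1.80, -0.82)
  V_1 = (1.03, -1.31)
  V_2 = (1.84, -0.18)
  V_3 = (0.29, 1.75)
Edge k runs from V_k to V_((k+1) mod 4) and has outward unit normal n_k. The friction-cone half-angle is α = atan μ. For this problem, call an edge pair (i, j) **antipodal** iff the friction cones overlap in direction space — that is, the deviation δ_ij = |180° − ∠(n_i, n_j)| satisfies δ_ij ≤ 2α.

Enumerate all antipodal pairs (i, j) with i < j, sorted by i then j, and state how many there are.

α = atan 0.6 = 30.96°;  2α = 61.93°
n_0 = (-0.1706, -0.9853)
n_1 = (+0.8128, -0.5826)
n_2 = (+0.7797, +0.6262)
n_3 = (-0.7758, +0.6309)
  (0,1): δ = 115.81°  ·
  (0,2): δ = 41.41°  ✓
  (0,3): δ = 60.70°  ✓
  (1,2): δ = 105.60°  ·
  (1,3): δ = 3.49°  ✓
  (2,3): δ = 77.89°  ·
antipodal pairs: 3

count = 3; pairs: (0,2), (0,3), (1,3)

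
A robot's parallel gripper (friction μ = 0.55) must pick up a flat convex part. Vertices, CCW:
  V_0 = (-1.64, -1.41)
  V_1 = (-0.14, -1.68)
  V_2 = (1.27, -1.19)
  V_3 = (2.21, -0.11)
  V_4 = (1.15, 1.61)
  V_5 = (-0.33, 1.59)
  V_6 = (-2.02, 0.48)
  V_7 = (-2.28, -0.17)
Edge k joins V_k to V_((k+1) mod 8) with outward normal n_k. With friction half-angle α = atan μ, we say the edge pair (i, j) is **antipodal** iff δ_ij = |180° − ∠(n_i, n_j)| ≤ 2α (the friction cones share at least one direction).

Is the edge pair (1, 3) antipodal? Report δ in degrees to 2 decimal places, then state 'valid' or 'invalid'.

α = atan 0.55 = 28.81°;  2α = 57.62°
edge 1: e_1 = (+1.41, +0.49);  n_1 = (+0.3283, -0.9446)
edge 3: e_3 = (-1.06, +1.72);  n_3 = (+0.8513, +0.5246)
∠(n_1, n_3) = 102.48°
δ = |180° − 102.48°| = 77.52°
77.52° > 2α = 57.62°  →  invalid

δ = 77.52°, invalid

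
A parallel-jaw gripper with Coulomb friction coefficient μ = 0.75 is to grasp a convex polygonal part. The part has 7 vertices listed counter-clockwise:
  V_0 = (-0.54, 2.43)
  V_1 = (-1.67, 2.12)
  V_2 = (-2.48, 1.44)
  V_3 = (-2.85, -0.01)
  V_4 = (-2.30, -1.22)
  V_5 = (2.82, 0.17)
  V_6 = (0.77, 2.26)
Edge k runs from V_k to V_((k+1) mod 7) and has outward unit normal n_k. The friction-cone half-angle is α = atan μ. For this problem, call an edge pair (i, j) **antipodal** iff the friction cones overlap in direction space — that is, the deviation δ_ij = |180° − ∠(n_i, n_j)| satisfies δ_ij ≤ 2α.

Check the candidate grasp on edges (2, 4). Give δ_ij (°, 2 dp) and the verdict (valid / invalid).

α = atan 0.75 = 36.87°;  2α = 73.74°
edge 2: e_2 = (-0.37, -1.45);  n_2 = (-0.9690, +0.2472)
edge 4: e_4 = (+5.12, +1.39);  n_4 = (+0.2620, -0.9651)
∠(n_2, n_4) = 119.50°
δ = |180° − 119.50°| = 60.50°
60.50° ≤ 2α = 73.74°  →  valid

δ = 60.50°, valid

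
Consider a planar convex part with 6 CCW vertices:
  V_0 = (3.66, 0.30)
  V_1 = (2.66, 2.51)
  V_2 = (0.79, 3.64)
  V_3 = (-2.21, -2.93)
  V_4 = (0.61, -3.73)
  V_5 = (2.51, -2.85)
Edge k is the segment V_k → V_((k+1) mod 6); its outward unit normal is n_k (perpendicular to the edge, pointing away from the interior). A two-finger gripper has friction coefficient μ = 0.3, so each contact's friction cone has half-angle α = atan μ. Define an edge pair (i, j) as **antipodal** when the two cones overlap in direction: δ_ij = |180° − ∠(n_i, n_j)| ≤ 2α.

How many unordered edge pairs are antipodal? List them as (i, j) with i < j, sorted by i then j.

α = atan 0.3 = 16.70°;  2α = 33.40°
n_0 = (+0.9111, +0.4122)
n_1 = (+0.5172, +0.8559)
n_2 = (-0.9097, +0.4154)
n_3 = (-0.2729, -0.9620)
n_4 = (+0.4203, -0.9074)
n_5 = (+0.9394, -0.3429)
  (0,1): δ = 145.49°  ·
  (0,2): δ = 48.89°  ·
  (0,3): δ = 49.82°  ·
  (0,4): δ = 90.51°  ·
  (0,5): δ = 135.60°  ·
  (1,2): δ = 83.40°  ·
  (1,3): δ = 15.31°  ✓
  (1,4): δ = 56.00°  ·
  (1,5): δ = 101.09°  ·
  (2,3): δ = 81.30°  ·
  (2,4): δ = 40.61°  ·
  (2,5): δ = 4.49°  ✓
  (3,4): δ = 139.31°  ·
  (3,5): δ = 94.22°  ·
  (4,5): δ = 134.91°  ·
antipodal pairs: 2

count = 2; pairs: (1,3), (2,5)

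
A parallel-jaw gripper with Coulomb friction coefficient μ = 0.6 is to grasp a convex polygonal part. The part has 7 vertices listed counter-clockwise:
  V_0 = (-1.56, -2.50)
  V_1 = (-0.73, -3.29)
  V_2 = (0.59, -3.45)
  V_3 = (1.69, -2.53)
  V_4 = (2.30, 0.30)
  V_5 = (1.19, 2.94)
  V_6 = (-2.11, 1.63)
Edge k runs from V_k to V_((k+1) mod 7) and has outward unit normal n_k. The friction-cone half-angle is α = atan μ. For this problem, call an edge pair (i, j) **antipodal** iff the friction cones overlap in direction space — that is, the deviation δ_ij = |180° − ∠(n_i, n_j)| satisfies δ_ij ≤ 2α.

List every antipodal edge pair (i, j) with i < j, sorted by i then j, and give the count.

count = 9; pairs: (0,3), (0,4), (1,4), (1,5), (2,5), (2,6), (3,5), (3,6), (4,6)

α = atan 0.6 = 30.96°;  2α = 61.93°
n_0 = (-0.6894, -0.7243)
n_1 = (-0.1203, -0.9927)
n_2 = (+0.6416, -0.7671)
n_3 = (+0.9775, -0.2107)
n_4 = (+0.9218, +0.3876)
n_5 = (-0.3690, +0.9294)
n_6 = (-0.9912, -0.1320)
  (0,1): δ = 143.33°  ·
  (0,2): δ = 96.51°  ·
  (0,3): δ = 58.58°  ✓
  (0,4): δ = 23.61°  ✓
  (0,5): δ = 65.24°  ·
  (0,6): δ = 141.17°  ·
  (1,2): δ = 133.18°  ·
  (1,3): δ = 95.25°  ·
  (1,4): δ = 60.28°  ✓
  (1,5): δ = 28.56°  ✓
  (1,6): δ = 104.50°  ·
  (2,3): δ = 142.07°  ·
  (2,4): δ = 107.10°  ·
  (2,5): δ = 18.26°  ✓
  (2,6): δ = 57.68°  ✓
  (3,4): δ = 145.03°  ·
  (3,5): δ = 56.18°  ✓
  (3,6): δ = 19.75°  ✓
  (4,5): δ = 91.15°  ·
  (4,6): δ = 15.22°  ✓
  (5,6): δ = 104.07°  ·
antipodal pairs: 9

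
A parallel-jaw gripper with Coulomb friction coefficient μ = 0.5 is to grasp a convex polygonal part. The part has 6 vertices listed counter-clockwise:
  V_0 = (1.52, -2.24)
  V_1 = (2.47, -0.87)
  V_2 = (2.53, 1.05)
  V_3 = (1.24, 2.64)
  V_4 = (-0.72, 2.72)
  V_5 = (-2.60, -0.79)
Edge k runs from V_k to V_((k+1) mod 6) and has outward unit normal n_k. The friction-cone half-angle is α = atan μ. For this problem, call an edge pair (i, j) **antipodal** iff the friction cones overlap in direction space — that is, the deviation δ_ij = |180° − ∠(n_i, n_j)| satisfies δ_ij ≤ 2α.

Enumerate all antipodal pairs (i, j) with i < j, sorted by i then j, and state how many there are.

α = atan 0.5 = 26.57°;  2α = 53.13°
n_0 = (+0.8218, -0.5698)
n_1 = (+0.9995, -0.0312)
n_2 = (+0.7766, +0.6300)
n_3 = (+0.0408, +0.9992)
n_4 = (-0.8815, +0.4722)
n_5 = (-0.3320, -0.9433)
  (0,1): δ = 147.05°  ·
  (0,2): δ = 106.21°  ·
  (0,3): δ = 57.60°  ·
  (0,4): δ = 6.56°  ✓
  (0,5): δ = 105.35°  ·
  (1,2): δ = 139.16°  ·
  (1,3): δ = 90.55°  ·
  (1,4): δ = 26.38°  ✓
  (1,5): δ = 72.40°  ·
  (2,3): δ = 131.39°  ·
  (2,4): δ = 67.23°  ·
  (2,5): δ = 31.56°  ✓
  (3,4): δ = 115.84°  ·
  (3,5): δ = 17.05°  ✓
  (4,5): δ = 81.22°  ·
antipodal pairs: 4

count = 4; pairs: (0,4), (1,4), (2,5), (3,5)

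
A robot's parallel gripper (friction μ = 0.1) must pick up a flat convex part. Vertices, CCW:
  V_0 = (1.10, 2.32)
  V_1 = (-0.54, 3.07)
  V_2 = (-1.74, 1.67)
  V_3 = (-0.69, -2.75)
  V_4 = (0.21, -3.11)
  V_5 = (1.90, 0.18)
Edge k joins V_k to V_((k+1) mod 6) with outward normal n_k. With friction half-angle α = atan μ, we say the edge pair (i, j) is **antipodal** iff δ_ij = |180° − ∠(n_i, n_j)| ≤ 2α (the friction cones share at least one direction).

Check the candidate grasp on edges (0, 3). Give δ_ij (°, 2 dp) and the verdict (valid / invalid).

α = atan 0.1 = 5.71°;  2α = 11.42°
edge 0: e_0 = (-1.64, +0.75);  n_0 = (+0.4159, +0.9094)
edge 3: e_3 = (+0.90, -0.36);  n_3 = (-0.3714, -0.9285)
∠(n_0, n_3) = 177.23°
δ = |180° − 177.23°| = 2.77°
2.77° ≤ 2α = 11.42°  →  valid

δ = 2.77°, valid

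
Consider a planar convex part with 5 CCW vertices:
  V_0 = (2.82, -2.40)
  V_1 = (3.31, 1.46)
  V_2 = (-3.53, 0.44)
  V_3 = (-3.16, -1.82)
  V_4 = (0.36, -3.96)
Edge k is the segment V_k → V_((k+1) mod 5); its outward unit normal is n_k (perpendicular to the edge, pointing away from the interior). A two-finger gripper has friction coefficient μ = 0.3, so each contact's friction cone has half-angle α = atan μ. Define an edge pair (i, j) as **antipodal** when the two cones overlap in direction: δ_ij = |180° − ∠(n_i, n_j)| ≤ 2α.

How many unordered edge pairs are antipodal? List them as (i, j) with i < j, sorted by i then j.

α = atan 0.3 = 16.70°;  2α = 33.40°
n_0 = (+0.9920, -0.1259)
n_1 = (-0.1475, +0.9891)
n_2 = (-0.9869, -0.1616)
n_3 = (-0.5195, -0.8545)
n_4 = (+0.5355, -0.8445)
  (0,1): δ = 74.28°  ·
  (0,2): δ = 16.53°  ✓
  (0,3): δ = 65.94°  ·
  (0,4): δ = 129.62°  ·
  (1,2): δ = 89.18°  ·
  (1,3): δ = 39.78°  ·
  (1,4): δ = 23.90°  ✓
  (2,3): δ = 130.60°  ·
  (2,4): δ = 66.92°  ·
  (3,4): δ = 116.32°  ·
antipodal pairs: 2

count = 2; pairs: (0,2), (1,4)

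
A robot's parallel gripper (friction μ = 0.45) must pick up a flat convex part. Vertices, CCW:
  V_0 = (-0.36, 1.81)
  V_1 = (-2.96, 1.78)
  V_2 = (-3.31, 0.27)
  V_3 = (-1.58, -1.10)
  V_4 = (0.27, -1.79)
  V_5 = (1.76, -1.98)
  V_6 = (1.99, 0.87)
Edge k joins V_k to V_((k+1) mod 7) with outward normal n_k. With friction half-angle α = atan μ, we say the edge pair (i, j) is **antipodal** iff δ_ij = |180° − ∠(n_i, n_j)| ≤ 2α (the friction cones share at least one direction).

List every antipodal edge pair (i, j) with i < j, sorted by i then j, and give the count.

α = atan 0.45 = 24.23°;  2α = 48.46°
n_0 = (-0.0115, +0.9999)
n_1 = (-0.9742, +0.2258)
n_2 = (-0.6208, -0.7840)
n_3 = (-0.3495, -0.9370)
n_4 = (-0.1265, -0.9920)
n_5 = (+0.9968, -0.0804)
n_6 = (+0.3714, +0.9285)
  (0,1): δ = 103.71°  ·
  (0,2): δ = 39.04°  ✓
  (0,3): δ = 21.12°  ✓
  (0,4): δ = 7.93°  ✓
  (0,5): δ = 84.73°  ·
  (0,6): δ = 157.54°  ·
  (1,2): δ = 115.33°  ·
  (1,3): δ = 97.40°  ·
  (1,4): δ = 84.22°  ·
  (1,5): δ = 8.44°  ✓
  (1,6): δ = 81.25°  ·
  (2,3): δ = 162.08°  ·
  (2,4): δ = 148.89°  ·
  (2,5): δ = 56.24°  ·
  (2,6): δ = 16.57°  ✓
  (3,4): δ = 166.81°  ·
  (3,5): δ = 74.16°  ·
  (3,6): δ = 1.35°  ✓
  (4,5): δ = 87.35°  ·
  (4,6): δ = 14.53°  ✓
  (5,6): δ = 107.19°  ·
antipodal pairs: 7

count = 7; pairs: (0,2), (0,3), (0,4), (1,5), (2,6), (3,6), (4,6)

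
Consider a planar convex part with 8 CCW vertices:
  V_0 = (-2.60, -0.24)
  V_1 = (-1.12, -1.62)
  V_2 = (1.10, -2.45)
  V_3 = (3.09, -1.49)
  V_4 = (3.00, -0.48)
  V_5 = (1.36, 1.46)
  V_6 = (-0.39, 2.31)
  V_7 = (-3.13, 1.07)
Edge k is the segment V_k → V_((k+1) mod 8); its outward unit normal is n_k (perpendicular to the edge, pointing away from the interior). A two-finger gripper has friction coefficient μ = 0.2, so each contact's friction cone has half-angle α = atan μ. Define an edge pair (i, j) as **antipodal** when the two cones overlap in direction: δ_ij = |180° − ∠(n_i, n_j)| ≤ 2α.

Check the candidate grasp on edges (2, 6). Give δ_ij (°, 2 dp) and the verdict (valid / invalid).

δ = 1.40°, valid

α = atan 0.2 = 11.31°;  2α = 22.62°
edge 2: e_2 = (+1.99, +0.96);  n_2 = (+0.4345, -0.9007)
edge 6: e_6 = (-2.74, -1.24);  n_6 = (-0.4123, +0.9110)
∠(n_2, n_6) = 178.60°
δ = |180° − 178.60°| = 1.40°
1.40° ≤ 2α = 22.62°  →  valid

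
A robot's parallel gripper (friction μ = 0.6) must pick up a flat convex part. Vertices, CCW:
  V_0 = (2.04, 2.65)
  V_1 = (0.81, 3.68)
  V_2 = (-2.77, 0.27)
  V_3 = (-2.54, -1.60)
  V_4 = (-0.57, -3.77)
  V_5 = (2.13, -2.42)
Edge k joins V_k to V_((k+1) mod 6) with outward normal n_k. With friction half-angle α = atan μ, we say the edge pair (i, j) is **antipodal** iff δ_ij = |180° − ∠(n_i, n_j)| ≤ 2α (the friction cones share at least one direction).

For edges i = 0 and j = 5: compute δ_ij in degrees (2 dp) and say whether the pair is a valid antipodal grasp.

δ = 130.96°, invalid

α = atan 0.6 = 30.96°;  2α = 61.93°
edge 0: e_0 = (-1.23, +1.03);  n_0 = (+0.6420, +0.7667)
edge 5: e_5 = (-0.09, +5.07);  n_5 = (+0.9998, +0.0177)
∠(n_0, n_5) = 49.04°
δ = |180° − 49.04°| = 130.96°
130.96° > 2α = 61.93°  →  invalid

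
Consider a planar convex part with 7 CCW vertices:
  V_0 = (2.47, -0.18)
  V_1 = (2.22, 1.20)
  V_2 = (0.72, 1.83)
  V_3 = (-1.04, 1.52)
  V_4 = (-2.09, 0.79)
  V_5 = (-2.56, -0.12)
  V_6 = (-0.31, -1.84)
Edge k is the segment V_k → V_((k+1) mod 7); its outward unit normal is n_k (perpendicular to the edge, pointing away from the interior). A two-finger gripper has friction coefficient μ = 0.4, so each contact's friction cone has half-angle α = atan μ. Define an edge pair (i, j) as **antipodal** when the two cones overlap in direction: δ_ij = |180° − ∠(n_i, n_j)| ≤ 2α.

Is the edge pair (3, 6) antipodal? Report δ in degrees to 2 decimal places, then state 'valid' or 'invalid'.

δ = 3.97°, valid

α = atan 0.4 = 21.80°;  2α = 43.60°
edge 3: e_3 = (-1.05, -0.73);  n_3 = (-0.5708, +0.8211)
edge 6: e_6 = (+2.78, +1.66);  n_6 = (+0.5127, -0.8586)
∠(n_3, n_6) = 176.03°
δ = |180° − 176.03°| = 3.97°
3.97° ≤ 2α = 43.60°  →  valid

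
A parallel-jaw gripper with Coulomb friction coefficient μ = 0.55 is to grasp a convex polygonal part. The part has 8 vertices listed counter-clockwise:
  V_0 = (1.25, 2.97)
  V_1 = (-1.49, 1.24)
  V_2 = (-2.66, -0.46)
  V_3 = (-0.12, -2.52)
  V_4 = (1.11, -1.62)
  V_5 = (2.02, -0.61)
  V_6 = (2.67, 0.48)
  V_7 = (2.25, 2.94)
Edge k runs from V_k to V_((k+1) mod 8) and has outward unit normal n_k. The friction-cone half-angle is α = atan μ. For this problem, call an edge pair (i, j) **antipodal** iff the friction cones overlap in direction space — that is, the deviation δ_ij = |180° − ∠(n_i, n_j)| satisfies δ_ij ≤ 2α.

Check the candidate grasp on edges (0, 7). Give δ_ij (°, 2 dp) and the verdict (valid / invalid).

α = atan 0.55 = 28.81°;  2α = 57.62°
edge 0: e_0 = (-2.74, -1.73);  n_0 = (-0.5339, +0.8456)
edge 7: e_7 = (-1.00, +0.03);  n_7 = (+0.0300, +0.9996)
∠(n_0, n_7) = 33.99°
δ = |180° − 33.99°| = 146.01°
146.01° > 2α = 57.62°  →  invalid

δ = 146.01°, invalid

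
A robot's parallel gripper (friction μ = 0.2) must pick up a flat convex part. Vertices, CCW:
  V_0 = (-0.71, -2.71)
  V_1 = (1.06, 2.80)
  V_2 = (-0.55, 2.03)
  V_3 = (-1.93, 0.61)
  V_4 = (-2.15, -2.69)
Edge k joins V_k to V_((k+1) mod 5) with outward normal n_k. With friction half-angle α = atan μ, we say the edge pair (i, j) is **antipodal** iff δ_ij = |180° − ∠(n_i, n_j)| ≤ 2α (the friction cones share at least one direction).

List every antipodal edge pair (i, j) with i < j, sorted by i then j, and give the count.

α = atan 0.2 = 11.31°;  2α = 22.62°
n_0 = (+0.9521, -0.3058)
n_1 = (-0.4315, +0.9021)
n_2 = (-0.7171, +0.6969)
n_3 = (-0.9978, +0.0665)
n_4 = (-0.0139, -0.9999)
  (0,1): δ = 46.63°  ·
  (0,2): δ = 26.37°  ·
  (0,3): δ = 13.99°  ✓
  (0,4): δ = 107.01°  ·
  (1,2): δ = 159.74°  ·
  (1,3): δ = 119.37°  ·
  (1,4): δ = 26.36°  ·
  (2,3): δ = 139.63°  ·
  (2,4): δ = 46.61°  ·
  (3,4): δ = 86.98°  ·
antipodal pairs: 1

count = 1; pairs: (0,3)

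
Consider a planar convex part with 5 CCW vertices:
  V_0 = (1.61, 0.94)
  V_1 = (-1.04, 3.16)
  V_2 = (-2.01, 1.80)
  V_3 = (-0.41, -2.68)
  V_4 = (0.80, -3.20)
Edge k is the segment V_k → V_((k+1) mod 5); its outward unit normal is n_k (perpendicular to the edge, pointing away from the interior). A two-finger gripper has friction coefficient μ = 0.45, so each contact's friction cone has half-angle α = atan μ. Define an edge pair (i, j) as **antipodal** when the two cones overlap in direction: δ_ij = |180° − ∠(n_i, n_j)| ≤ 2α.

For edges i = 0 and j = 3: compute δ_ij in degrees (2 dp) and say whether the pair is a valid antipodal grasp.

δ = 16.70°, valid

α = atan 0.45 = 24.23°;  2α = 48.46°
edge 0: e_0 = (-2.65, +2.22);  n_0 = (+0.6422, +0.7666)
edge 3: e_3 = (+1.21, -0.52);  n_3 = (-0.3948, -0.9188)
∠(n_0, n_3) = 163.30°
δ = |180° − 163.30°| = 16.70°
16.70° ≤ 2α = 48.46°  →  valid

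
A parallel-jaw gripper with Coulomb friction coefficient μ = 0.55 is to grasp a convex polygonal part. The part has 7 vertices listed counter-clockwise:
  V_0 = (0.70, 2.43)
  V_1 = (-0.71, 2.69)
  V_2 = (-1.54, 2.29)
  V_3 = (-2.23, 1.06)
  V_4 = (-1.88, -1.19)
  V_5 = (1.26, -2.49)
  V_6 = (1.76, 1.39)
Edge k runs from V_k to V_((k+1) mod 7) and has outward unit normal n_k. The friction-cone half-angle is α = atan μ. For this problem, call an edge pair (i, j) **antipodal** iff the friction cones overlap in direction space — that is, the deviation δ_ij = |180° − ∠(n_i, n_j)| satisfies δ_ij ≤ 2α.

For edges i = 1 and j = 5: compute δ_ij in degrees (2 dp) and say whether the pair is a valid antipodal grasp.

δ = 56.93°, valid

α = atan 0.55 = 28.81°;  2α = 57.62°
edge 1: e_1 = (-0.83, -0.40);  n_1 = (-0.4341, +0.9008)
edge 5: e_5 = (+0.50, +3.88);  n_5 = (+0.9918, -0.1278)
∠(n_1, n_5) = 123.07°
δ = |180° − 123.07°| = 56.93°
56.93° ≤ 2α = 57.62°  →  valid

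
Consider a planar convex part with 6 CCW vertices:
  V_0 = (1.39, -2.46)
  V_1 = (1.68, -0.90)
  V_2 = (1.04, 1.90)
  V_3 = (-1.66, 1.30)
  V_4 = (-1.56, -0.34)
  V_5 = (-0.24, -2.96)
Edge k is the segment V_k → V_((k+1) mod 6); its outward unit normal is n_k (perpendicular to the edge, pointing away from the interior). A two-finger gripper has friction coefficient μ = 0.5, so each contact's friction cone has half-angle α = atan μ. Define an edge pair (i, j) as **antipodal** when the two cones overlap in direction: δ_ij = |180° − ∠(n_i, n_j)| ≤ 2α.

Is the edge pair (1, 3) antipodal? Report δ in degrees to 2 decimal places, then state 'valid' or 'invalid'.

δ = 9.39°, valid

α = atan 0.5 = 26.57°;  2α = 53.13°
edge 1: e_1 = (-0.64, +2.80);  n_1 = (+0.9749, +0.2228)
edge 3: e_3 = (+0.10, -1.64);  n_3 = (-0.9981, -0.0609)
∠(n_1, n_3) = 170.61°
δ = |180° − 170.61°| = 9.39°
9.39° ≤ 2α = 53.13°  →  valid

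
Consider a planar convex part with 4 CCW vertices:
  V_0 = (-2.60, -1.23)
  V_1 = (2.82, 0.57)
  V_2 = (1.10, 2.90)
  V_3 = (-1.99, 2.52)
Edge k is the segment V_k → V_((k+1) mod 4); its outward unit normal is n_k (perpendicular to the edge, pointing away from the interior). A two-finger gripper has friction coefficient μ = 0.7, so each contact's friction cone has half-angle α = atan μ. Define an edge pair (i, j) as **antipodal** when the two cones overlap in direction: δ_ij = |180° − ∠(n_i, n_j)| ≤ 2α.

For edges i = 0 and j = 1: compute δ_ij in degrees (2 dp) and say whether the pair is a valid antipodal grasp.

α = atan 0.7 = 34.99°;  2α = 69.98°
edge 0: e_0 = (+5.42, +1.80);  n_0 = (+0.3152, -0.9490)
edge 1: e_1 = (-1.72, +2.33);  n_1 = (+0.8045, +0.5939)
∠(n_0, n_1) = 108.06°
δ = |180° − 108.06°| = 71.94°
71.94° > 2α = 69.98°  →  invalid

δ = 71.94°, invalid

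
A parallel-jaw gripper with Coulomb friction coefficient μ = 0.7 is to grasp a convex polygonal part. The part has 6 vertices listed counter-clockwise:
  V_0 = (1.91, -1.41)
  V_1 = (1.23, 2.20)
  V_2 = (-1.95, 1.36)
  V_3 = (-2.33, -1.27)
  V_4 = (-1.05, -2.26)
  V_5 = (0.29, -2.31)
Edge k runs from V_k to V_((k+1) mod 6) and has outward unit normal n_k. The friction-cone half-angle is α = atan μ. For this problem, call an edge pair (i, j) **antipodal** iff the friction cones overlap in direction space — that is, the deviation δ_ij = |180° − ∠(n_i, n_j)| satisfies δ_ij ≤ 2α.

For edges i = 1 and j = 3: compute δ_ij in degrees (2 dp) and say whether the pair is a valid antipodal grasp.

α = atan 0.7 = 34.99°;  2α = 69.98°
edge 1: e_1 = (-3.18, -0.84);  n_1 = (-0.2554, +0.9668)
edge 3: e_3 = (+1.28, -0.99);  n_3 = (-0.6118, -0.7910)
∠(n_1, n_3) = 127.48°
δ = |180° − 127.48°| = 52.52°
52.52° ≤ 2α = 69.98°  →  valid

δ = 52.52°, valid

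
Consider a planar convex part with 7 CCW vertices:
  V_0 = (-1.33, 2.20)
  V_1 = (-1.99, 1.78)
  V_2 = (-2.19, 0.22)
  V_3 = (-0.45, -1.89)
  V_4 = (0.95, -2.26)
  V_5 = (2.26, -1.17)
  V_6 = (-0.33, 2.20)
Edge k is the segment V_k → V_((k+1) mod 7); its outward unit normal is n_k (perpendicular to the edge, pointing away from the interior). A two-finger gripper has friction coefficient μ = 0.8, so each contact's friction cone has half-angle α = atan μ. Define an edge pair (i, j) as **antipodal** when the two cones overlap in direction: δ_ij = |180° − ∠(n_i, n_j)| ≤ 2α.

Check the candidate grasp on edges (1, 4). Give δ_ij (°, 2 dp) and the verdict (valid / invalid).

δ = 42.93°, valid

α = atan 0.8 = 38.66°;  2α = 77.32°
edge 1: e_1 = (-0.20, -1.56);  n_1 = (-0.9919, +0.1272)
edge 4: e_4 = (+1.31, +1.09);  n_4 = (+0.6396, -0.7687)
∠(n_1, n_4) = 137.07°
δ = |180° − 137.07°| = 42.93°
42.93° ≤ 2α = 77.32°  →  valid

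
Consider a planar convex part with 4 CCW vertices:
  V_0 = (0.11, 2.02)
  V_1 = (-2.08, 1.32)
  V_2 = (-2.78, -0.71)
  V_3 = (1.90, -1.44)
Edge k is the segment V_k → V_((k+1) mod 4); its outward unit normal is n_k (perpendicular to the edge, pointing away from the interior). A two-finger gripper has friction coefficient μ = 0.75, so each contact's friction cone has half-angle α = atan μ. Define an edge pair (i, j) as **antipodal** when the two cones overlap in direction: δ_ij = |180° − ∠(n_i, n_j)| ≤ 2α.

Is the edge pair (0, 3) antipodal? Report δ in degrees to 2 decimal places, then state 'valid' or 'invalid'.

α = atan 0.75 = 36.87°;  2α = 73.74°
edge 0: e_0 = (-2.19, -0.70);  n_0 = (-0.3045, +0.9525)
edge 3: e_3 = (-1.79, +3.46);  n_3 = (+0.8882, +0.4595)
∠(n_0, n_3) = 80.37°
δ = |180° − 80.37°| = 99.63°
99.63° > 2α = 73.74°  →  invalid

δ = 99.63°, invalid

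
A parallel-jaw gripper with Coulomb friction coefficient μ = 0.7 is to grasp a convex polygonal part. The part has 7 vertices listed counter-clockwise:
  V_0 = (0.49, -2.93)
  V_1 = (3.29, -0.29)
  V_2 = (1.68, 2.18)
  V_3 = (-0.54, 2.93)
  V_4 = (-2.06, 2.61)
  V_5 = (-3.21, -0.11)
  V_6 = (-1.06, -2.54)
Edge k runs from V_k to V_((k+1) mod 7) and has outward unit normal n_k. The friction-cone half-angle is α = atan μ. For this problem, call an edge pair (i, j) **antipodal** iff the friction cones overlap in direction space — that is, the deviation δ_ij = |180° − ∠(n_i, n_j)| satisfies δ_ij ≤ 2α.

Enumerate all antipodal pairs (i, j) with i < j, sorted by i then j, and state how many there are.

α = atan 0.7 = 34.99°;  2α = 69.98°
n_0 = (+0.6860, -0.7276)
n_1 = (+0.8377, +0.5461)
n_2 = (+0.3201, +0.9474)
n_3 = (-0.2060, +0.9785)
n_4 = (-0.9211, +0.3894)
n_5 = (-0.7489, -0.6626)
n_6 = (-0.2440, -0.9698)
  (0,1): δ = 100.22°  ·
  (0,2): δ = 61.98°  ✓
  (0,3): δ = 31.43°  ✓
  (0,4): δ = 23.77°  ✓
  (0,5): δ = 88.19°  ·
  (0,6): δ = 122.56°  ·
  (1,2): δ = 141.76°  ·
  (1,3): δ = 111.21°  ·
  (1,4): δ = 56.02°  ✓
  (1,5): δ = 8.40°  ✓
  (1,6): δ = 42.78°  ✓
  (2,3): δ = 149.44°  ·
  (2,4): δ = 94.25°  ·
  (2,5): δ = 29.83°  ✓
  (2,6): δ = 4.54°  ✓
  (3,4): δ = 124.81°  ·
  (3,5): δ = 60.39°  ✓
  (3,6): δ = 26.01°  ✓
  (4,5): δ = 115.58°  ·
  (4,6): δ = 81.20°  ·
  (5,6): δ = 145.62°  ·
antipodal pairs: 10

count = 10; pairs: (0,2), (0,3), (0,4), (1,4), (1,5), (1,6), (2,5), (2,6), (3,5), (3,6)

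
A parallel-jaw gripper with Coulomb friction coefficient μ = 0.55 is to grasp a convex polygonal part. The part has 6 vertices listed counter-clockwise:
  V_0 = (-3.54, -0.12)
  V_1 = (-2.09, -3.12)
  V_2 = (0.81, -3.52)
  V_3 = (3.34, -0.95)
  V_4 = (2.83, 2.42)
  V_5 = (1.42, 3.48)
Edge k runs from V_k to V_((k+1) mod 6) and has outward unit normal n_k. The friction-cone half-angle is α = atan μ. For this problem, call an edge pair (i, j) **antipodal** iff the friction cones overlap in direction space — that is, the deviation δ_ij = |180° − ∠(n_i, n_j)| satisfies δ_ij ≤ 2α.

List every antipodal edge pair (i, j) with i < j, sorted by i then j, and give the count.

α = atan 0.55 = 28.81°;  2α = 57.62°
n_0 = (-0.9003, -0.4352)
n_1 = (-0.1366, -0.9906)
n_2 = (+0.7126, -0.7015)
n_3 = (+0.9887, +0.1496)
n_4 = (+0.6009, +0.7993)
n_5 = (-0.5874, +0.8093)
  (0,1): δ = 123.65°  ·
  (0,2): δ = 70.35°  ·
  (0,3): δ = 17.19°  ✓
  (0,4): δ = 27.27°  ✓
  (0,5): δ = 100.18°  ·
  (1,2): δ = 126.70°  ·
  (1,3): δ = 73.54°  ·
  (1,4): δ = 29.08°  ✓
  (1,5): δ = 43.83°  ✓
  (2,3): δ = 126.84°  ·
  (2,4): δ = 82.38°  ·
  (2,5): δ = 9.48°  ✓
  (3,4): δ = 135.54°  ·
  (3,5): δ = 62.63°  ·
  (4,5): δ = 107.09°  ·
antipodal pairs: 5

count = 5; pairs: (0,3), (0,4), (1,4), (1,5), (2,5)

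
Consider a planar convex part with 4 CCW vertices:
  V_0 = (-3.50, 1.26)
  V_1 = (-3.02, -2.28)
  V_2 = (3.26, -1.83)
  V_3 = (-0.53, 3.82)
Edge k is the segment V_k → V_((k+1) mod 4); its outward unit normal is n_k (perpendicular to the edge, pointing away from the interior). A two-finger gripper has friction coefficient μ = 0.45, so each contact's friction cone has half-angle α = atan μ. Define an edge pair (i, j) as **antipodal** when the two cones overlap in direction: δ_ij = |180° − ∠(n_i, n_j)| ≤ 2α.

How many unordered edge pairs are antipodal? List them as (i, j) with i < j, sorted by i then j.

α = atan 0.45 = 24.23°;  2α = 48.46°
n_0 = (-0.9909, -0.1344)
n_1 = (+0.0715, -0.9974)
n_2 = (+0.8305, +0.5571)
n_3 = (-0.6529, +0.7575)
  (0,1): δ = 93.62°  ·
  (0,2): δ = 26.13°  ✓
  (0,3): δ = 123.04°  ·
  (1,2): δ = 60.25°  ·
  (1,3): δ = 36.66°  ✓
  (2,3): δ = 83.09°  ·
antipodal pairs: 2

count = 2; pairs: (0,2), (1,3)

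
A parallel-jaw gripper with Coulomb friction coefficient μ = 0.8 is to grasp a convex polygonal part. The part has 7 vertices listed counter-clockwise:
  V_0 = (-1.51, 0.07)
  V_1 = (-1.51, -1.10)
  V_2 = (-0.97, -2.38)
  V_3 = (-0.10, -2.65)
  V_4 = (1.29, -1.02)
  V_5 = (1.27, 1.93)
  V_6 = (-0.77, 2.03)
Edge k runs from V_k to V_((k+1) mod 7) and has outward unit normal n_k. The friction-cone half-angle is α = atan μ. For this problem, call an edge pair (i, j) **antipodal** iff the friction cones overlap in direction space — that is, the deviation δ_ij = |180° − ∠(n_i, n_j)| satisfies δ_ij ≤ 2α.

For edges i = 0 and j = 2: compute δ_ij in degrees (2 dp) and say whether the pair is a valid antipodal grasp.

α = atan 0.8 = 38.66°;  2α = 77.32°
edge 0: e_0 = (+0.00, -1.17);  n_0 = (-1.0000, -0.0000)
edge 2: e_2 = (+0.87, -0.27);  n_2 = (-0.2964, -0.9551)
∠(n_0, n_2) = 72.76°
δ = |180° − 72.76°| = 107.24°
107.24° > 2α = 77.32°  →  invalid

δ = 107.24°, invalid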